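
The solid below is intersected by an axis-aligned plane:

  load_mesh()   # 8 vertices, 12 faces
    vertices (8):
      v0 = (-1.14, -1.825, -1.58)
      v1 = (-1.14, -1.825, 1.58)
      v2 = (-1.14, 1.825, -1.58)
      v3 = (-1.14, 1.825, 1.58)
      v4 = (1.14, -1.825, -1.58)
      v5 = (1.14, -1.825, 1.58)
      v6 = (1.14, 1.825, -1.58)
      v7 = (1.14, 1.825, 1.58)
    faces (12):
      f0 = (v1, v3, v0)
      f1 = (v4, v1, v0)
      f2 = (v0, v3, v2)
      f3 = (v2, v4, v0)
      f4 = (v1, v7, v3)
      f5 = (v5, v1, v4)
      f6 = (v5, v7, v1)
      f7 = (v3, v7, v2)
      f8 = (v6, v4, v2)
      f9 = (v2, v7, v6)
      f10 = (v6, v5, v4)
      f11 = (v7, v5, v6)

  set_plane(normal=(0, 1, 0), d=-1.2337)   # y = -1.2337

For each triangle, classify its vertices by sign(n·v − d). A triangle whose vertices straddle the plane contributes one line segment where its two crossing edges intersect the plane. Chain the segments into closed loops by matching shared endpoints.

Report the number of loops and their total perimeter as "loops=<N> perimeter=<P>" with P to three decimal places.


loops=1 perimeter=10.880

Straddling triangles (8 of 12):
  (v1,v3,v0) [-+-] → (-1.14, -1.2337, 1.58)–(-1.14, -1.2337, -1.06808)  len=2.6481
  (v0,v3,v2) [-++] → (-1.14, -1.2337, -1.06808)–(-1.14, -1.2337, -1.58)  len=0.5119
  (v2,v4,v0) [+--] → (0.77064, -1.2337, -1.58)–(-1.14, -1.2337, -1.58)  len=1.9106
  (v1,v7,v3) [-++] → (-0.77064, -1.2337, 1.58)–(-1.14, -1.2337, 1.58)  len=0.3694
  (v5,v7,v1) [-+-] → (1.14, -1.2337, 1.58)–(-0.77064, -1.2337, 1.58)  len=1.9106
  (v6,v4,v2) [+-+] → (1.14, -1.2337, -1.58)–(0.77064, -1.2337, -1.58)  len=0.3694
  (v6,v5,v4) [+--] → (1.14, -1.2337, 1.06808)–(1.14, -1.2337, -1.58)  len=2.6481
  (v7,v5,v6) [+-+] → (1.14, -1.2337, 1.58)–(1.14, -1.2337, 1.06808)  len=0.5119

Chained into 1 loop(s):
  loop 1: 8 segments, perimeter = 10.8800
Total perimeter = 10.880


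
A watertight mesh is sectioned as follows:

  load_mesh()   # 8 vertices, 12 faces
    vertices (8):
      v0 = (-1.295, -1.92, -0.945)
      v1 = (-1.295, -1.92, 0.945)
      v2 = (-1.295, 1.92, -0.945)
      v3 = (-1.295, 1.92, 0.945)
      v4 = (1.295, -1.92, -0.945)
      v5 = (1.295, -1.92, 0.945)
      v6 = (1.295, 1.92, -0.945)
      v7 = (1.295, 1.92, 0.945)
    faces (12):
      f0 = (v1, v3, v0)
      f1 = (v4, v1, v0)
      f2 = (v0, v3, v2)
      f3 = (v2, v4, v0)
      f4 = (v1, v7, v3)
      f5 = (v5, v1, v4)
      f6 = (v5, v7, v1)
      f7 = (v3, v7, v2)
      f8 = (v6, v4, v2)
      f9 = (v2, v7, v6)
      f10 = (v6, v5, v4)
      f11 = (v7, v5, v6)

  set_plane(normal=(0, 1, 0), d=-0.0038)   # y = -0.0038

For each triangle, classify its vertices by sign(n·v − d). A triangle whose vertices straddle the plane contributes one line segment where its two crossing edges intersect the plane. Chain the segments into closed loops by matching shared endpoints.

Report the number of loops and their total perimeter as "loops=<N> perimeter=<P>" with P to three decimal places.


Straddling triangles (8 of 12):
  (v1,v3,v0) [-+-] → (-1.295, -0.0038, 0.945)–(-1.295, -0.0038, -0.00187031)  len=0.9469
  (v0,v3,v2) [-++] → (-1.295, -0.0038, -0.00187031)–(-1.295, -0.0038, -0.945)  len=0.9431
  (v2,v4,v0) [+--] → (0.00256302, -0.0038, -0.945)–(-1.295, -0.0038, -0.945)  len=1.2976
  (v1,v7,v3) [-++] → (-0.00256302, -0.0038, 0.945)–(-1.295, -0.0038, 0.945)  len=1.2924
  (v5,v7,v1) [-+-] → (1.295, -0.0038, 0.945)–(-0.00256302, -0.0038, 0.945)  len=1.2976
  (v6,v4,v2) [+-+] → (1.295, -0.0038, -0.945)–(0.00256302, -0.0038, -0.945)  len=1.2924
  (v6,v5,v4) [+--] → (1.295, -0.0038, 0.00187031)–(1.295, -0.0038, -0.945)  len=0.9469
  (v7,v5,v6) [+-+] → (1.295, -0.0038, 0.945)–(1.295, -0.0038, 0.00187031)  len=0.9431

Chained into 1 loop(s):
  loop 1: 8 segments, perimeter = 8.9600
Total perimeter = 8.960

loops=1 perimeter=8.960


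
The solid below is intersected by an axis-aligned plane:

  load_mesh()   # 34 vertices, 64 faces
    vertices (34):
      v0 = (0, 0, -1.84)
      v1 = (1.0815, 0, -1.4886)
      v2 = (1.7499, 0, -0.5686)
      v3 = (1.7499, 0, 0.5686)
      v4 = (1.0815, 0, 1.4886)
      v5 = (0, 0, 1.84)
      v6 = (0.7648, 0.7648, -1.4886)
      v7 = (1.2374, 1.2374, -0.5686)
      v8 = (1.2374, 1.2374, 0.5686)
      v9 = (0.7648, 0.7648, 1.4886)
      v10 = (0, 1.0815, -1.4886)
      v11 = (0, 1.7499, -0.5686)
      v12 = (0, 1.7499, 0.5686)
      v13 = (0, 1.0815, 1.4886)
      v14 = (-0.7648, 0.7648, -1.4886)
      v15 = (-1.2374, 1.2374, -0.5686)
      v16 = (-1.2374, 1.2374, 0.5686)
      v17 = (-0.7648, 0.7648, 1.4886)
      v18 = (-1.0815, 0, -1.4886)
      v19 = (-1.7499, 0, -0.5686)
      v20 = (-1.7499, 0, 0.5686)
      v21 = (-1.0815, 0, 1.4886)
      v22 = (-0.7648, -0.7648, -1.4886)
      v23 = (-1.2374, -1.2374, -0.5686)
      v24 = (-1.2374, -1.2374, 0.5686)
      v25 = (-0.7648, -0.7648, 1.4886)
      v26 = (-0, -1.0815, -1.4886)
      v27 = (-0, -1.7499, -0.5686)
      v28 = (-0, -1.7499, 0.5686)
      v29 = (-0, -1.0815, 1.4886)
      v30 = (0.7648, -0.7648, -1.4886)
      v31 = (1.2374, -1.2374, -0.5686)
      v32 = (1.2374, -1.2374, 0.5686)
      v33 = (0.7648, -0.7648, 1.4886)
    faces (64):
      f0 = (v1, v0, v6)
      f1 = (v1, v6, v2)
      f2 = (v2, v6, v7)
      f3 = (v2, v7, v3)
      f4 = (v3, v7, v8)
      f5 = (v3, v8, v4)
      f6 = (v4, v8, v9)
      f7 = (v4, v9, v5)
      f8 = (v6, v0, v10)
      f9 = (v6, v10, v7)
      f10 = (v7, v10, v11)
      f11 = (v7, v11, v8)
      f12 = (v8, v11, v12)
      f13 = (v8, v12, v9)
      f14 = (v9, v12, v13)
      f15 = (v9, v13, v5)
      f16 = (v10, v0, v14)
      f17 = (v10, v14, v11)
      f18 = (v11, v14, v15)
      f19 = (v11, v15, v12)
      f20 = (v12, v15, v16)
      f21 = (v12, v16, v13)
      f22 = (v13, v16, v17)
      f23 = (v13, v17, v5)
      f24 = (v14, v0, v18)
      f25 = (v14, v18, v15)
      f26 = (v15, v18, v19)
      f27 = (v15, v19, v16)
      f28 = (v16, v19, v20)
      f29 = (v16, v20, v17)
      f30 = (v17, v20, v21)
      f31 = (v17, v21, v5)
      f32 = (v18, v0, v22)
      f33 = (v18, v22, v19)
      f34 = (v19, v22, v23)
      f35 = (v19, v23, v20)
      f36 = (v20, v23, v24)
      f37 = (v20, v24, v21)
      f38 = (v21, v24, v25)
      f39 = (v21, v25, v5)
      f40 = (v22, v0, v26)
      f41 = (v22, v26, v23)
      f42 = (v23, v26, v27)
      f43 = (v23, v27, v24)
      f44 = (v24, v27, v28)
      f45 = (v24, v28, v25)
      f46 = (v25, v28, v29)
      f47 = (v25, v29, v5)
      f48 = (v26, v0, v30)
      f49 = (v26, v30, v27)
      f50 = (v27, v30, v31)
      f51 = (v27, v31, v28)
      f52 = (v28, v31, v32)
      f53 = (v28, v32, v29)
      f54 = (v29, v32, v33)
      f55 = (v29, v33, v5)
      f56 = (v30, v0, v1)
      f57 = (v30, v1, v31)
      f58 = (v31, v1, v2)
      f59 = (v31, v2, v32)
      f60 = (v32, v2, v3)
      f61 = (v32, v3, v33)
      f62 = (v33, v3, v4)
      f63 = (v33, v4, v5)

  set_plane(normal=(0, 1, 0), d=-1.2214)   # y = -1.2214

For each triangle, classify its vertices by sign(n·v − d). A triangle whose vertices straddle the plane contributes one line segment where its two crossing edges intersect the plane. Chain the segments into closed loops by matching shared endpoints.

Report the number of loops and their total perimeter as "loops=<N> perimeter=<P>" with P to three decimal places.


loops=1 perimeter=8.052

Straddling triangles (18 of 64):
  (v19,v22,v23) [++-] → (-1.2214, -1.2214, -0.599747)–(-1.24403, -1.2214, -0.5686)  len=0.0385
  (v19,v23,v20) [+-+] → (-1.24403, -1.2214, -0.5686)–(-1.24403, -1.2214, -0.553896)  len=0.0147
  (v20,v23,v24) [+--] → (-1.24403, -1.2214, -0.553896)–(-1.24403, -1.2214, 0.5686)  len=1.1225
  (v20,v24,v21) [+-+] → (-1.24403, -1.2214, 0.5686)–(-1.23538, -1.2214, 0.580496)  len=0.0147
  (v21,v24,v25) [+-+] → (-1.23538, -1.2214, 0.580496)–(-1.2214, -1.2214, 0.599747)  len=0.0238
  (v22,v26,v23) [++-] → (-1.11041, -1.2214, -0.663019)–(-1.2214, -1.2214, -0.599747)  len=0.1278
  (v23,v26,v27) [-+-] → (-1.11041, -1.2214, -0.663019)–(0, -1.2214, -1.29604)  len=1.2782
  (v24,v28,v25) [--+] → (-0.41031, -1.2214, 1.06217)–(-1.2214, -1.2214, 0.599747)  len=0.9337
  (v25,v28,v29) [+-+] → (-0.41031, -1.2214, 1.06217)–(0, -1.2214, 1.29604)  len=0.4723
  (v26,v30,v27) [++-] → (0.41031, -1.2214, -1.06217)–(0, -1.2214, -1.29604)  len=0.4723
  (v27,v30,v31) [-+-] → (0.41031, -1.2214, -1.06217)–(1.2214, -1.2214, -0.599747)  len=0.9337
  (v28,v32,v29) [--+] → (1.11041, -1.2214, 0.663019)–(0, -1.2214, 1.29604)  len=1.2782
  (v29,v32,v33) [+-+] → (1.11041, -1.2214, 0.663019)–(1.2214, -1.2214, 0.599747)  len=0.1278
  (v30,v1,v31) [++-] → (1.23538, -1.2214, -0.580496)–(1.2214, -1.2214, -0.599747)  len=0.0238
  (v31,v1,v2) [-++] → (1.23538, -1.2214, -0.580496)–(1.24403, -1.2214, -0.5686)  len=0.0147
  (v31,v2,v32) [-+-] → (1.24403, -1.2214, -0.5686)–(1.24403, -1.2214, 0.553896)  len=1.1225
  (v32,v2,v3) [-++] → (1.24403, -1.2214, 0.553896)–(1.24403, -1.2214, 0.5686)  len=0.0147
  (v32,v3,v33) [-++] → (1.24403, -1.2214, 0.5686)–(1.2214, -1.2214, 0.599747)  len=0.0385

Chained into 1 loop(s):
  loop 1: 18 segments, perimeter = 8.0521
Total perimeter = 8.052


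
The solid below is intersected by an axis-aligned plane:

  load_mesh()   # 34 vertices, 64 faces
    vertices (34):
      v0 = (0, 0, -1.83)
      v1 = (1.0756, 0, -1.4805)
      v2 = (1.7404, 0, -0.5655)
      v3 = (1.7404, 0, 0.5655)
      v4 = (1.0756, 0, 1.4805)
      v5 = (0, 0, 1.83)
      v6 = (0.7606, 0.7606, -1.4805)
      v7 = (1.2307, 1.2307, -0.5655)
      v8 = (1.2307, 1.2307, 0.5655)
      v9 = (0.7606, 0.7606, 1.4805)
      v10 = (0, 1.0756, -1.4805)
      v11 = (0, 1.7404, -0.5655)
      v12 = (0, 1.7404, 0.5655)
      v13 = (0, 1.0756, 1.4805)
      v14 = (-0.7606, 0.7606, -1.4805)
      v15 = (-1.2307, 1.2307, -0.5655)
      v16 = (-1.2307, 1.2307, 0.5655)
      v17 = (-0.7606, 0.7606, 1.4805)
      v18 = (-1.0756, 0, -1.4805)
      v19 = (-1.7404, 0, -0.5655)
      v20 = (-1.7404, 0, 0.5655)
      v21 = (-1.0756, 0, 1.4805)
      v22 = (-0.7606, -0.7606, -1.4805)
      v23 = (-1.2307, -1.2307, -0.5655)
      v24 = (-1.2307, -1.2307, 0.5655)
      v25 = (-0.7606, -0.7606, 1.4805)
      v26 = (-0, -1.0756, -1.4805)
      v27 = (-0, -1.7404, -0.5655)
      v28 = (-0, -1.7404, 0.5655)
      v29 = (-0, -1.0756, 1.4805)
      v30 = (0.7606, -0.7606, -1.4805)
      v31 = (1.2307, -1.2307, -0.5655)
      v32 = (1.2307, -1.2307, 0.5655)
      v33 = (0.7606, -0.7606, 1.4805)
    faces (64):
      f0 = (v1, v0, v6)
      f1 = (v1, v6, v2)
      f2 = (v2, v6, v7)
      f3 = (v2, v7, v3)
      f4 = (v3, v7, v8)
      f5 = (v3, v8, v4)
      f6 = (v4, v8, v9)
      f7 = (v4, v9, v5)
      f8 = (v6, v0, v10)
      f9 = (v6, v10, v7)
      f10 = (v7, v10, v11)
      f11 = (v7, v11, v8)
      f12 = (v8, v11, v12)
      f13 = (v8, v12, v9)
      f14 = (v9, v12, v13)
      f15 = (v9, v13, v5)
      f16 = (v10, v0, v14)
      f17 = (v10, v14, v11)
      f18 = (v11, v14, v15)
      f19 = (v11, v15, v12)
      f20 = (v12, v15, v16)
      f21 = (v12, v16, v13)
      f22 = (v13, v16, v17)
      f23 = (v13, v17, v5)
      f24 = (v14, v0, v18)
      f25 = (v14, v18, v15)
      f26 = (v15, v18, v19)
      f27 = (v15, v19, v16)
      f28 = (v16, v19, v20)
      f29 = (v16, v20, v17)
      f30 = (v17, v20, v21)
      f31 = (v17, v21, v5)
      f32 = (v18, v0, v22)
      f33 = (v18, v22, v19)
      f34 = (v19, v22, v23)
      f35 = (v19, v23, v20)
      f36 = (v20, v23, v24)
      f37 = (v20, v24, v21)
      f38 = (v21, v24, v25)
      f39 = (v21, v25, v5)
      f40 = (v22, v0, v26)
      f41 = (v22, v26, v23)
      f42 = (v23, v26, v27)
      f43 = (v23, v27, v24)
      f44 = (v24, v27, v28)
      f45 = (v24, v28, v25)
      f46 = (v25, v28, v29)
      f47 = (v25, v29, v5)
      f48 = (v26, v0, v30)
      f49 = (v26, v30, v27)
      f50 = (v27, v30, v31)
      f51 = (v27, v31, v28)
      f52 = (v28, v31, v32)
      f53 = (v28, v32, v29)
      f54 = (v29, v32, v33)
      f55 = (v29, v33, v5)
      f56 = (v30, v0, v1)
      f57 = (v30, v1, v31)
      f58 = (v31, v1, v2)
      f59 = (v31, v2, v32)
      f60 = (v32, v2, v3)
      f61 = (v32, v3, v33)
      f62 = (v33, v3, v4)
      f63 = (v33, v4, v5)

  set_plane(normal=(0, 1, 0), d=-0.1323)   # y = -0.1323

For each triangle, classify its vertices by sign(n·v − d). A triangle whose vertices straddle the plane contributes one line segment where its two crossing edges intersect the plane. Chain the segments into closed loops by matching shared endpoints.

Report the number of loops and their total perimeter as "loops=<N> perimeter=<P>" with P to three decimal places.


Straddling triangles (20 of 64):
  (v18,v0,v22) [++-] → (-0.1323, -0.1323, -1.76921)–(-1.02081, -0.1323, -1.4805)  len=0.9342
  (v18,v22,v19) [+-+] → (-1.02081, -0.1323, -1.4805)–(-1.56997, -0.1323, -0.724657)  len=0.9343
  (v19,v22,v23) [+--] → (-1.56997, -0.1323, -0.724657)–(-1.68561, -0.1323, -0.5655)  len=0.1967
  (v19,v23,v20) [+-+] → (-1.68561, -0.1323, -0.5655)–(-1.68561, -0.1323, 0.443918)  len=1.0094
  (v20,v23,v24) [+--] → (-1.68561, -0.1323, 0.443918)–(-1.68561, -0.1323, 0.5655)  len=0.1216
  (v20,v24,v21) [+-+] → (-1.68561, -0.1323, 0.5655)–(-1.09227, -0.1323, 1.38214)  len=1.0094
  (v21,v24,v25) [+--] → (-1.09227, -0.1323, 1.38214)–(-1.02081, -0.1323, 1.4805)  len=0.1216
  (v21,v25,v5) [+-+] → (-1.02081, -0.1323, 1.4805)–(-0.1323, -0.1323, 1.76921)  len=0.9342
  (v22,v0,v26) [-+-] → (-0.1323, -0.1323, -1.76921)–(0, -0.1323, -1.78701)  len=0.1335
  (v25,v29,v5) [--+] → (0, -0.1323, 1.78701)–(-0.1323, -0.1323, 1.76921)  len=0.1335
  (v26,v0,v30) [-+-] → (0, -0.1323, -1.78701)–(0.1323, -0.1323, -1.76921)  len=0.1335
  (v29,v33,v5) [--+] → (0.1323, -0.1323, 1.76921)–(0, -0.1323, 1.78701)  len=0.1335
  (v30,v0,v1) [-++] → (0.1323, -0.1323, -1.76921)–(1.02081, -0.1323, -1.4805)  len=0.9342
  (v30,v1,v31) [-+-] → (1.02081, -0.1323, -1.4805)–(1.09227, -0.1323, -1.38214)  len=0.1216
  (v31,v1,v2) [-++] → (1.09227, -0.1323, -1.38214)–(1.68561, -0.1323, -0.5655)  len=1.0094
  (v31,v2,v32) [-+-] → (1.68561, -0.1323, -0.5655)–(1.68561, -0.1323, -0.443918)  len=0.1216
  (v32,v2,v3) [-++] → (1.68561, -0.1323, -0.443918)–(1.68561, -0.1323, 0.5655)  len=1.0094
  (v32,v3,v33) [-+-] → (1.68561, -0.1323, 0.5655)–(1.56997, -0.1323, 0.724657)  len=0.1967
  (v33,v3,v4) [-++] → (1.56997, -0.1323, 0.724657)–(1.02081, -0.1323, 1.4805)  len=0.9343
  (v33,v4,v5) [-++] → (1.02081, -0.1323, 1.4805)–(0.1323, -0.1323, 1.76921)  len=0.9342

Chained into 1 loop(s):
  loop 1: 20 segments, perimeter = 11.0570
Total perimeter = 11.057

loops=1 perimeter=11.057


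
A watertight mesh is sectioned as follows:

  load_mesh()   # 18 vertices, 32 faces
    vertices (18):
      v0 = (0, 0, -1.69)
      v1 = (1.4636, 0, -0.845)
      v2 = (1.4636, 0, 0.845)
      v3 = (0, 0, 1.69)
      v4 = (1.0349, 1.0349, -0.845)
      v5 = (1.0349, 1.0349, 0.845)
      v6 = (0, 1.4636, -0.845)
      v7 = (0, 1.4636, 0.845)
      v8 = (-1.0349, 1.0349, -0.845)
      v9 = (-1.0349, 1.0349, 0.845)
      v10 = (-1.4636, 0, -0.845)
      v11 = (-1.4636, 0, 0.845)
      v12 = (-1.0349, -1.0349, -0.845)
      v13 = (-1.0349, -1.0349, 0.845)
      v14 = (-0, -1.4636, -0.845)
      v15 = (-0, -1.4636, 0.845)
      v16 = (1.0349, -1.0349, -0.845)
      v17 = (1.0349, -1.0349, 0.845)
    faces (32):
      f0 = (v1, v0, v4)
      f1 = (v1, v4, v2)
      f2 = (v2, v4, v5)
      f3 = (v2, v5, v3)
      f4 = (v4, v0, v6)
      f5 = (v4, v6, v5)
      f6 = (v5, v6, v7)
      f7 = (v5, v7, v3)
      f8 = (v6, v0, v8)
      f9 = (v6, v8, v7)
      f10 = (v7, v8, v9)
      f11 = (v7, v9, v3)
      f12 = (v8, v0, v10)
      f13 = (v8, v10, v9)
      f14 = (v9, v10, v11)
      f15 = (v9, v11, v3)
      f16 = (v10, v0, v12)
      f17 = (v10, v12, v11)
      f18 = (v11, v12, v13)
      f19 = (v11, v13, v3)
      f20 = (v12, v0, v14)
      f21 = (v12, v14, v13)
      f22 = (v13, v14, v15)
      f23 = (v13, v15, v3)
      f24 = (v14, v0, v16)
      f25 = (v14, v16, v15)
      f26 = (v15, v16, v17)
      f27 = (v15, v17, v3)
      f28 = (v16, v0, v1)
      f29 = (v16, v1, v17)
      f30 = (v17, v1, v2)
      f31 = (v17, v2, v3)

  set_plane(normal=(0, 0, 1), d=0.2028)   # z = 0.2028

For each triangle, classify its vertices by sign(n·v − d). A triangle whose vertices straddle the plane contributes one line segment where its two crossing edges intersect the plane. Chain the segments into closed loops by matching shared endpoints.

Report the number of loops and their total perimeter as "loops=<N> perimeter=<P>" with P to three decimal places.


Straddling triangles (16 of 32):
  (v1,v4,v2) [--+] → (1.30069, 0.393262, 0.2028)–(1.4636, 0, 0.2028)  len=0.4257
  (v2,v4,v5) [+-+] → (1.30069, 0.393262, 0.2028)–(1.0349, 1.0349, 0.2028)  len=0.6945
  (v4,v6,v5) [--+] → (0.641638, 1.19781, 0.2028)–(1.0349, 1.0349, 0.2028)  len=0.4257
  (v5,v6,v7) [+-+] → (0.641638, 1.19781, 0.2028)–(0, 1.4636, 0.2028)  len=0.6945
  (v6,v8,v7) [--+] → (-0.393262, 1.30069, 0.2028)–(0, 1.4636, 0.2028)  len=0.4257
  (v7,v8,v9) [+-+] → (-0.393262, 1.30069, 0.2028)–(-1.0349, 1.0349, 0.2028)  len=0.6945
  (v8,v10,v9) [--+] → (-1.19781, 0.641638, 0.2028)–(-1.0349, 1.0349, 0.2028)  len=0.4257
  (v9,v10,v11) [+-+] → (-1.19781, 0.641638, 0.2028)–(-1.4636, 0, 0.2028)  len=0.6945
  (v10,v12,v11) [--+] → (-1.30069, -0.393262, 0.2028)–(-1.4636, 0, 0.2028)  len=0.4257
  (v11,v12,v13) [+-+] → (-1.30069, -0.393262, 0.2028)–(-1.0349, -1.0349, 0.2028)  len=0.6945
  (v12,v14,v13) [--+] → (-0.641638, -1.19781, 0.2028)–(-1.0349, -1.0349, 0.2028)  len=0.4257
  (v13,v14,v15) [+-+] → (-0.641638, -1.19781, 0.2028)–(0, -1.4636, 0.2028)  len=0.6945
  (v14,v16,v15) [--+] → (0.393262, -1.30069, 0.2028)–(0, -1.4636, 0.2028)  len=0.4257
  (v15,v16,v17) [+-+] → (0.393262, -1.30069, 0.2028)–(1.0349, -1.0349, 0.2028)  len=0.6945
  (v16,v1,v17) [--+] → (1.19781, -0.641638, 0.2028)–(1.0349, -1.0349, 0.2028)  len=0.4257
  (v17,v1,v2) [+-+] → (1.19781, -0.641638, 0.2028)–(1.4636, 0, 0.2028)  len=0.6945

Chained into 1 loop(s):
  loop 1: 16 segments, perimeter = 8.9614
Total perimeter = 8.961

loops=1 perimeter=8.961


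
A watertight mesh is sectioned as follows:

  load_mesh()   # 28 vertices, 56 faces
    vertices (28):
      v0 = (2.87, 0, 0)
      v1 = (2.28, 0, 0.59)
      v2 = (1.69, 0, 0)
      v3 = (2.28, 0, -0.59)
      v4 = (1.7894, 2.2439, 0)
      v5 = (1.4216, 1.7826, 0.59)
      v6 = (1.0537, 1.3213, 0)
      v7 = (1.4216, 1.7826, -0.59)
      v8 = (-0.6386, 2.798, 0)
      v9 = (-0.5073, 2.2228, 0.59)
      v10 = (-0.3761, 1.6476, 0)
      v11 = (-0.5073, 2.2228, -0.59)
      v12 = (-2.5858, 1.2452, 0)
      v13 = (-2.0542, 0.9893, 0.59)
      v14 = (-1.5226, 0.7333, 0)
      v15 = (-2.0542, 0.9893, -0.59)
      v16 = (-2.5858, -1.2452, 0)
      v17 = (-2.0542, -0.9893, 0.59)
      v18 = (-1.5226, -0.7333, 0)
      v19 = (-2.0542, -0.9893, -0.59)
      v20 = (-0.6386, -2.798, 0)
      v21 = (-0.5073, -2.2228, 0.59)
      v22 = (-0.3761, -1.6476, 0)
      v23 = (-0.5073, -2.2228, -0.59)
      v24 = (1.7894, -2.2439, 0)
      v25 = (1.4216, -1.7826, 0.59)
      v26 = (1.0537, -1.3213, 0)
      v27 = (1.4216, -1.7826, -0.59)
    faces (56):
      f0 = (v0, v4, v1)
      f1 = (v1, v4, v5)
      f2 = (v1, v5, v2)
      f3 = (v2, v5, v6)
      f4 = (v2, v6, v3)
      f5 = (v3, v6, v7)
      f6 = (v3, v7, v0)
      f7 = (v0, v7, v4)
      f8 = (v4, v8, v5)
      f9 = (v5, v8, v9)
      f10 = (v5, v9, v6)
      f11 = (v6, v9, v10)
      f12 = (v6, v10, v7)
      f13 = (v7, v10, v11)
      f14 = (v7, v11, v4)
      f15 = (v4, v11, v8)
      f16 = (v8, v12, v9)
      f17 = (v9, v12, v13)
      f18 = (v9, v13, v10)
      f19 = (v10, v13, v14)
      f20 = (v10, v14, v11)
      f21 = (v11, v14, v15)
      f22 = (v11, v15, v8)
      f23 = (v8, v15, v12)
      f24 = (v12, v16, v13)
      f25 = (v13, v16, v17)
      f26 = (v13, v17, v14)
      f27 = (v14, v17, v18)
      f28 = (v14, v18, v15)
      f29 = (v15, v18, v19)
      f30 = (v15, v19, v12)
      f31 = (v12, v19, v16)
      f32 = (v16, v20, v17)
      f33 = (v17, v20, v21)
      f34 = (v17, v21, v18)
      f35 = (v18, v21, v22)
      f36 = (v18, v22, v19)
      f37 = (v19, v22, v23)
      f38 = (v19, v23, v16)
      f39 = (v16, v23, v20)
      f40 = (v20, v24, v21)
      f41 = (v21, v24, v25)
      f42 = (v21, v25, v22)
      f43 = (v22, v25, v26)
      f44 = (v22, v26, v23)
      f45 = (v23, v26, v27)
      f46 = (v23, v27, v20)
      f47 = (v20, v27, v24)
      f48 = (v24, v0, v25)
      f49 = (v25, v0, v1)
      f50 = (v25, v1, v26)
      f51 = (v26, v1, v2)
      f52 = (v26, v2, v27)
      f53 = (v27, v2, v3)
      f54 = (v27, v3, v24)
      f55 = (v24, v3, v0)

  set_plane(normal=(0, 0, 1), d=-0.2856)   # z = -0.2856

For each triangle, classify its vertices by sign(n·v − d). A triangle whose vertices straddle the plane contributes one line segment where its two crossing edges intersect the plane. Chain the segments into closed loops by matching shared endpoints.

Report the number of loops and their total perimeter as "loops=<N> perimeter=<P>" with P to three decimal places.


loops=2 perimeter=27.699

Straddling triangles (28 of 56):
  (v2,v6,v3) [++-] → (1.64731, 0.681701, -0.2856)–(1.9756, 0, -0.2856)  len=0.7566
  (v3,v6,v7) [-+-] → (1.64731, 0.681701, -0.2856)–(1.23179, 1.5446, -0.2856)  len=0.9577
  (v3,v7,v0) [--+] → (2.16888, 0.862899, -0.2856)–(2.5844, 0, -0.2856)  len=0.9577
  (v0,v7,v4) [+-+] → (2.16888, 0.862899, -0.2856)–(1.61136, 2.0206, -0.2856)  len=1.2849
  (v6,v10,v7) [++-] → (0.494109, 1.71295, -0.2856)–(1.23179, 1.5446, -0.2856)  len=0.7566
  (v7,v10,v11) [-+-] → (0.494109, 1.71295, -0.2856)–(-0.43961, 1.92604, -0.2856)  len=0.9577
  (v7,v11,v4) [--+] → (0.677641, 2.23369, -0.2856)–(1.61136, 2.0206, -0.2856)  len=0.9577
  (v4,v11,v8) [+-+] → (0.677641, 2.23369, -0.2856)–(-0.575042, 2.51956, -0.2856)  len=1.2849
  (v10,v14,v11) [++-] → (-1.03113, 1.45432, -0.2856)–(-0.43961, 1.92604, -0.2856)  len=0.7566
  (v11,v14,v15) [-+-] → (-1.03113, 1.45432, -0.2856)–(-1.77993, 0.857221, -0.2856)  len=0.9577
  (v11,v15,v8) [--+] → (-1.32385, 1.92247, -0.2856)–(-0.575042, 2.51956, -0.2856)  len=0.9577
  (v8,v15,v12) [+-+] → (-1.32385, 1.92247, -0.2856)–(-2.32847, 1.12133, -0.2856)  len=1.2849
  (v14,v18,v15) [++-] → (-1.77993, 0.100555, -0.2856)–(-1.77993, 0.857221, -0.2856)  len=0.7567
  (v15,v18,v19) [-+-] → (-1.77993, 0.100555, -0.2856)–(-1.77993, -0.857221, -0.2856)  len=0.9578
  (v15,v19,v12) [--+] → (-2.32847, 0.163551, -0.2856)–(-2.32847, 1.12133, -0.2856)  len=0.9578
  (v12,v19,v16) [+-+] → (-2.32847, 0.163551, -0.2856)–(-2.32847, -1.12133, -0.2856)  len=1.2849
  (v18,v22,v19) [++-] → (-1.18841, -1.32894, -0.2856)–(-1.77993, -0.857221, -0.2856)  len=0.7566
  (v19,v22,v23) [-+-] → (-1.18841, -1.32894, -0.2856)–(-0.43961, -1.92604, -0.2856)  len=0.9577
  (v19,v23,v16) [--+] → (-1.57967, -1.71842, -0.2856)–(-2.32847, -1.12133, -0.2856)  len=0.9577
  (v16,v23,v20) [+-+] → (-1.57967, -1.71842, -0.2856)–(-0.575042, -2.51956, -0.2856)  len=1.2849
  (v22,v26,v23) [++-] → (0.29807, -1.75769, -0.2856)–(-0.43961, -1.92604, -0.2856)  len=0.7566
  (v23,v26,v27) [-+-] → (0.29807, -1.75769, -0.2856)–(1.23179, -1.5446, -0.2856)  len=0.9577
  (v23,v27,v20) [--+] → (0.358676, -2.30648, -0.2856)–(-0.575042, -2.51956, -0.2856)  len=0.9577
  (v20,v27,v24) [+-+] → (0.358676, -2.30648, -0.2856)–(1.61136, -2.0206, -0.2856)  len=1.2849
  (v26,v2,v27) [++-] → (1.56008, -0.862899, -0.2856)–(1.23179, -1.5446, -0.2856)  len=0.7566
  (v27,v2,v3) [-+-] → (1.56008, -0.862899, -0.2856)–(1.9756, 0, -0.2856)  len=0.9577
  (v27,v3,v24) [--+] → (2.02688, -1.1577, -0.2856)–(1.61136, -2.0206, -0.2856)  len=0.9577
  (v24,v3,v0) [+-+] → (2.02688, -1.1577, -0.2856)–(2.5844, 0, -0.2856)  len=1.2849

Chained into 2 loop(s):
  loop 1: 14 segments, perimeter = 12.0005
  loop 2: 14 segments, perimeter = 15.6986
Total perimeter = 27.699


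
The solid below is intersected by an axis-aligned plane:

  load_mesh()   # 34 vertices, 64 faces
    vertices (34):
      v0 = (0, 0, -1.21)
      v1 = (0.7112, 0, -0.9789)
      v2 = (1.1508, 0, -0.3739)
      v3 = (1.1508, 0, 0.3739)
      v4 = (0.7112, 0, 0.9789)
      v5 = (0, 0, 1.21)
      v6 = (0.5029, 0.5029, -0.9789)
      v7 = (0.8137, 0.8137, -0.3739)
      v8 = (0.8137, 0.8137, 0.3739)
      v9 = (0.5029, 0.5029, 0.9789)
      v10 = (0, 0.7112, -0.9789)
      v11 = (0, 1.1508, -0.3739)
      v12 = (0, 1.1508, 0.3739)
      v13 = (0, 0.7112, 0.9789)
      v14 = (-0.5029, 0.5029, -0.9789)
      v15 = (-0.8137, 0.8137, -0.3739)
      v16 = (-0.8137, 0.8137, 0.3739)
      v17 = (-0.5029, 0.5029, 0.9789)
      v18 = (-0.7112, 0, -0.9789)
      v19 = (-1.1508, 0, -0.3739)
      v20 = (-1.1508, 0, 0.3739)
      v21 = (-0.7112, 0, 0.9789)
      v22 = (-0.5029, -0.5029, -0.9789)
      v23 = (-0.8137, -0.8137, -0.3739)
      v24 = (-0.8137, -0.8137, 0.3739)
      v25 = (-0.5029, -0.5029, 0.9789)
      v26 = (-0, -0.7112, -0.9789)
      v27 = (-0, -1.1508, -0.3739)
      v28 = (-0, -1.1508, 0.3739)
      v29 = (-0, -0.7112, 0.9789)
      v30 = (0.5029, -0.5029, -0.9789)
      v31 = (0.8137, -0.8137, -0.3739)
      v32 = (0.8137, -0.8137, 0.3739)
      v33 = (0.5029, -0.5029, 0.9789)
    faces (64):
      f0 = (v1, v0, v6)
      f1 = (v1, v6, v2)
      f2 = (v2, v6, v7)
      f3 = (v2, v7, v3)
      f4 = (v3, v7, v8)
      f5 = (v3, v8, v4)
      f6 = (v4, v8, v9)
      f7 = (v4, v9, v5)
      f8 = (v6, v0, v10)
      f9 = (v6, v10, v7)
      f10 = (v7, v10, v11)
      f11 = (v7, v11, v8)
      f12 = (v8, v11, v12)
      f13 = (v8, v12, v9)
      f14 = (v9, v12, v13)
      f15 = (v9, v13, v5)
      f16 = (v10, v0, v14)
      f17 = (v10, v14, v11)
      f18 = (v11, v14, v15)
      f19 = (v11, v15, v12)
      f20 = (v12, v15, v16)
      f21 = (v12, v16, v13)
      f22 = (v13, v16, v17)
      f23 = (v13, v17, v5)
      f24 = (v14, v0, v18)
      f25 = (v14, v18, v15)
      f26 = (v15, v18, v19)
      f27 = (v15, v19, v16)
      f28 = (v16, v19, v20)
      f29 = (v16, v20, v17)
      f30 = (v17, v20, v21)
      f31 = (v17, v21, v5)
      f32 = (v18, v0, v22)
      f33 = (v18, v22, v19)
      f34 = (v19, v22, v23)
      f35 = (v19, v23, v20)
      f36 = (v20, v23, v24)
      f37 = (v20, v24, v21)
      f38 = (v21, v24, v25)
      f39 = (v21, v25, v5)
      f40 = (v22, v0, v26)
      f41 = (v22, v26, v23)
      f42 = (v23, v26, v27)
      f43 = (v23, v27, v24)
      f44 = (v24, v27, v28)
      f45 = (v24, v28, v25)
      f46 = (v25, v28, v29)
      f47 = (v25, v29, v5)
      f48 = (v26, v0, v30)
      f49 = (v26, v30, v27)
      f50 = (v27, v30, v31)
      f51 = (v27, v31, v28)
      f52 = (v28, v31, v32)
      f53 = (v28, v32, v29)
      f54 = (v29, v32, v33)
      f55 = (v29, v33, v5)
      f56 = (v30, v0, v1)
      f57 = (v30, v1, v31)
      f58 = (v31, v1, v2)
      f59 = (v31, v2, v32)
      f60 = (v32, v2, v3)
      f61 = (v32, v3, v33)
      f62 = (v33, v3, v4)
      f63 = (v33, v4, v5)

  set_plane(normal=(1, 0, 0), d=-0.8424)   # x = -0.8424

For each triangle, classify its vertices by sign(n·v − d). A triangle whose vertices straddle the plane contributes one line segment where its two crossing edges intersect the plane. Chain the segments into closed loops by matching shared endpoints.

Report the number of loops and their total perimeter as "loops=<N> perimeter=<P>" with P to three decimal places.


Straddling triangles (10 of 64):
  (v15,v18,v19) [++-] → (-0.8424, 0, -0.798336)–(-0.8424, 0.744423, -0.3739)  len=0.8569
  (v15,v19,v16) [+-+] → (-0.8424, 0.744423, -0.3739)–(-0.8424, 0.744423, 0.310234)  len=0.6841
  (v16,v19,v20) [+--] → (-0.8424, 0.744423, 0.310234)–(-0.8424, 0.744423, 0.3739)  len=0.0637
  (v16,v20,v17) [+-+] → (-0.8424, 0.744423, 0.3739)–(-0.8424, 0.23938, 0.66188)  len=0.5814
  (v17,v20,v21) [+-+] → (-0.8424, 0.23938, 0.66188)–(-0.8424, 0, 0.798336)  len=0.2755
  (v18,v22,v19) [++-] → (-0.8424, -0.23938, -0.66188)–(-0.8424, 0, -0.798336)  len=0.2755
  (v19,v22,v23) [-++] → (-0.8424, -0.23938, -0.66188)–(-0.8424, -0.744423, -0.3739)  len=0.5814
  (v19,v23,v20) [-+-] → (-0.8424, -0.744423, -0.3739)–(-0.8424, -0.744423, -0.310234)  len=0.0637
  (v20,v23,v24) [-++] → (-0.8424, -0.744423, -0.310234)–(-0.8424, -0.744423, 0.3739)  len=0.6841
  (v20,v24,v21) [-++] → (-0.8424, -0.744423, 0.3739)–(-0.8424, 0, 0.798336)  len=0.8569

Chained into 1 loop(s):
  loop 1: 10 segments, perimeter = 4.9233
Total perimeter = 4.923

loops=1 perimeter=4.923


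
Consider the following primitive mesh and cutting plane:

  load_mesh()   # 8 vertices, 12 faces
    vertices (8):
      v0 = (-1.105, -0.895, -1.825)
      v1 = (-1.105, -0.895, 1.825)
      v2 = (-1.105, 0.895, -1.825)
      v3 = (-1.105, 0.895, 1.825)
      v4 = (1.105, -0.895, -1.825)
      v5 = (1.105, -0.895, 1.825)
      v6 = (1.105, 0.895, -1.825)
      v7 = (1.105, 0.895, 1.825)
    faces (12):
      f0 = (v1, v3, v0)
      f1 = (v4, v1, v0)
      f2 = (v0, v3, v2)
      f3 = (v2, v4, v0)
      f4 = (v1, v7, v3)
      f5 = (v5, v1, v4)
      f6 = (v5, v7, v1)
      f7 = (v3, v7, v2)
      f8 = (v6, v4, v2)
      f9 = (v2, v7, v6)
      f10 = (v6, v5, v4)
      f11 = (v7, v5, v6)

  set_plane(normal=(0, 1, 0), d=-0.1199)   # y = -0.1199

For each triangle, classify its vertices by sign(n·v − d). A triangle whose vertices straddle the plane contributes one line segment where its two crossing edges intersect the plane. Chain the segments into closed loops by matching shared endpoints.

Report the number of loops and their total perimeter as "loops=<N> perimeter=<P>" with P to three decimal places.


Straddling triangles (8 of 12):
  (v1,v3,v0) [-+-] → (-1.105, -0.1199, 1.825)–(-1.105, -0.1199, -0.244489)  len=2.0695
  (v0,v3,v2) [-++] → (-1.105, -0.1199, -0.244489)–(-1.105, -0.1199, -1.825)  len=1.5805
  (v2,v4,v0) [+--] → (0.148033, -0.1199, -1.825)–(-1.105, -0.1199, -1.825)  len=1.2530
  (v1,v7,v3) [-++] → (-0.148033, -0.1199, 1.825)–(-1.105, -0.1199, 1.825)  len=0.9570
  (v5,v7,v1) [-+-] → (1.105, -0.1199, 1.825)–(-0.148033, -0.1199, 1.825)  len=1.2530
  (v6,v4,v2) [+-+] → (1.105, -0.1199, -1.825)–(0.148033, -0.1199, -1.825)  len=0.9570
  (v6,v5,v4) [+--] → (1.105, -0.1199, 0.244489)–(1.105, -0.1199, -1.825)  len=2.0695
  (v7,v5,v6) [+-+] → (1.105, -0.1199, 1.825)–(1.105, -0.1199, 0.244489)  len=1.5805

Chained into 1 loop(s):
  loop 1: 8 segments, perimeter = 11.7200
Total perimeter = 11.720

loops=1 perimeter=11.720


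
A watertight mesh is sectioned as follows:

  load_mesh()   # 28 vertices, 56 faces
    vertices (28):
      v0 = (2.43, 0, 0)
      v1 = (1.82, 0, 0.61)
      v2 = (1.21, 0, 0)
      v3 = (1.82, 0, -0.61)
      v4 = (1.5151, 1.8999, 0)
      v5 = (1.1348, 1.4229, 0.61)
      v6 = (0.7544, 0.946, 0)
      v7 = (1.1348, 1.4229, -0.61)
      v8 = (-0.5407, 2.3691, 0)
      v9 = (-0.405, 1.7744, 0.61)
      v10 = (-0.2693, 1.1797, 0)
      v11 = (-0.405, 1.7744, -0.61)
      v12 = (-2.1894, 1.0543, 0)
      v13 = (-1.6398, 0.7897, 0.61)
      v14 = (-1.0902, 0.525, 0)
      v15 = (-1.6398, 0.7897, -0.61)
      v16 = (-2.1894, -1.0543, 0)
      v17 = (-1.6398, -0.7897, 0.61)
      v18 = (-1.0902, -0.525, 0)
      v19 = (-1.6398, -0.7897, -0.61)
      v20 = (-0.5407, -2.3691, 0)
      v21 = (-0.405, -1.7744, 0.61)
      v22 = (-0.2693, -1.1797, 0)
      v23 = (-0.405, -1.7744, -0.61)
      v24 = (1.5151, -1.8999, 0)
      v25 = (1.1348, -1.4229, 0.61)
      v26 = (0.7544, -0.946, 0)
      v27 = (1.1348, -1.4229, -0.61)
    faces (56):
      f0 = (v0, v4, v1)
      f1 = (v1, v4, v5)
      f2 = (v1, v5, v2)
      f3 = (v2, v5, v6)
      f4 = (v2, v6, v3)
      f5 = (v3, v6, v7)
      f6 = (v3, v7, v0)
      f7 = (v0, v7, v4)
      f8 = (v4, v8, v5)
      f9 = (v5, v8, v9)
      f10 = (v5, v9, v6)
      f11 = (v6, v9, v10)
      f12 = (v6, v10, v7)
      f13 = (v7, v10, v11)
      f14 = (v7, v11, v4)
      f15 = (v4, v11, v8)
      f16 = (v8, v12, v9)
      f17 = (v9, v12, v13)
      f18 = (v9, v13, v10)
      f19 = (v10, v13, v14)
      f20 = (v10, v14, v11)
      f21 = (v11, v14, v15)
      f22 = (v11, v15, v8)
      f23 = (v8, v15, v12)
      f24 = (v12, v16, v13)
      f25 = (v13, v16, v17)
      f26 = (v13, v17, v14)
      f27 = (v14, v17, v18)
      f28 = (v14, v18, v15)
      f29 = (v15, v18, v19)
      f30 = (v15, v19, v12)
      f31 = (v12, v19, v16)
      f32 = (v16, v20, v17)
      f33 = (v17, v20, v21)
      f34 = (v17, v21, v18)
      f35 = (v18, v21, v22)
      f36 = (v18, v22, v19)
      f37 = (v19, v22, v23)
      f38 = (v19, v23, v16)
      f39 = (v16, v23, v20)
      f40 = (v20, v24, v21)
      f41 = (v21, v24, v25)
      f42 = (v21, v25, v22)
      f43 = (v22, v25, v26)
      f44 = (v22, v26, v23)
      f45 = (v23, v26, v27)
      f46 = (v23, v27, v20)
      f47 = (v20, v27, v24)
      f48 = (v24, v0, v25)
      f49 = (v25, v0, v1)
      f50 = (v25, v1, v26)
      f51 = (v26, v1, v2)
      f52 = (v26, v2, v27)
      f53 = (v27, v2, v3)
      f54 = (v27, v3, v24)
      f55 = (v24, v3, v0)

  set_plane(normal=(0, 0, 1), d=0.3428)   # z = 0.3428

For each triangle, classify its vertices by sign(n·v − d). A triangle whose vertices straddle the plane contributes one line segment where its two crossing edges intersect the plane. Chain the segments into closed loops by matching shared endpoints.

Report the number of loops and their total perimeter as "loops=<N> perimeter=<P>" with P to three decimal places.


Straddling triangles (28 of 56):
  (v0,v4,v1) [--+] → (1.68644, 0.832218, 0.3428)–(2.0872, 0, 0.3428)  len=0.9237
  (v1,v4,v5) [+-+] → (1.68644, 0.832218, 0.3428)–(1.30138, 1.63184, 0.3428)  len=0.8875
  (v1,v5,v2) [++-] → (1.16774, 0.799623, 0.3428)–(1.5528, 0, 0.3428)  len=0.8875
  (v2,v5,v6) [-+-] → (1.16774, 0.799623, 0.3428)–(0.968172, 1.214, 0.3428)  len=0.4599
  (v4,v8,v5) [--+] → (0.400876, 1.83737, 0.3428)–(1.30138, 1.63184, 0.3428)  len=0.9237
  (v5,v8,v9) [+-+] → (0.400876, 1.83737, 0.3428)–(-0.464441, 2.0349, 0.3428)  len=0.8876
  (v5,v9,v6) [++-] → (0.102855, 1.41153, 0.3428)–(0.968172, 1.214, 0.3428)  len=0.8876
  (v6,v9,v10) [-+-] → (0.102855, 1.41153, 0.3428)–(-0.345559, 1.5139, 0.3428)  len=0.4600
  (v8,v12,v9) [--+] → (-1.18663, 1.45897, 0.3428)–(-0.464441, 2.0349, 0.3428)  len=0.9237
  (v9,v12,v13) [+-+] → (-1.18663, 1.45897, 0.3428)–(-1.88054, 0.905603, 0.3428)  len=0.8875
  (v9,v13,v10) [++-] → (-1.03948, 0.960533, 0.3428)–(-0.345559, 1.5139, 0.3428)  len=0.8875
  (v10,v13,v14) [-+-] → (-1.03948, 0.960533, 0.3428)–(-1.39906, 0.673753, 0.3428)  len=0.4599
  (v12,v16,v13) [--+] → (-1.88054, -0.0180325, 0.3428)–(-1.88054, 0.905603, 0.3428)  len=0.9236
  (v13,v16,v17) [+-+] → (-1.88054, -0.0180325, 0.3428)–(-1.88054, -0.905603, 0.3428)  len=0.8876
  (v13,v17,v14) [++-] → (-1.39906, -0.213818, 0.3428)–(-1.39906, 0.673753, 0.3428)  len=0.8876
  (v14,v17,v18) [-+-] → (-1.39906, -0.213818, 0.3428)–(-1.39906, -0.673753, 0.3428)  len=0.4599
  (v16,v20,v17) [--+] → (-1.15836, -1.48153, 0.3428)–(-1.88054, -0.905603, 0.3428)  len=0.9237
  (v17,v20,v21) [+-+] → (-1.15836, -1.48153, 0.3428)–(-0.464441, -2.0349, 0.3428)  len=0.8875
  (v17,v21,v18) [++-] → (-0.70514, -1.22712, 0.3428)–(-1.39906, -0.673753, 0.3428)  len=0.8875
  (v18,v21,v22) [-+-] → (-0.70514, -1.22712, 0.3428)–(-0.345559, -1.5139, 0.3428)  len=0.4599
  (v20,v24,v21) [--+] → (0.436067, -1.82937, 0.3428)–(-0.464441, -2.0349, 0.3428)  len=0.9237
  (v21,v24,v25) [+-+] → (0.436067, -1.82937, 0.3428)–(1.30138, -1.63184, 0.3428)  len=0.8876
  (v21,v25,v22) [++-] → (0.519758, -1.31637, 0.3428)–(-0.345559, -1.5139, 0.3428)  len=0.8876
  (v22,v25,v26) [-+-] → (0.519758, -1.31637, 0.3428)–(0.968172, -1.214, 0.3428)  len=0.4600
  (v24,v0,v25) [--+] → (1.70214, -0.799623, 0.3428)–(1.30138, -1.63184, 0.3428)  len=0.9237
  (v25,v0,v1) [+-+] → (1.70214, -0.799623, 0.3428)–(2.0872, 0, 0.3428)  len=0.8875
  (v25,v1,v26) [++-] → (1.35323, -0.414379, 0.3428)–(0.968172, -1.214, 0.3428)  len=0.8875
  (v26,v1,v2) [-+-] → (1.35323, -0.414379, 0.3428)–(1.5528, 0, 0.3428)  len=0.4599

Chained into 2 loop(s):
  loop 1: 14 segments, perimeter = 12.6786
  loop 2: 14 segments, perimeter = 9.4324
Total perimeter = 22.111

loops=2 perimeter=22.111


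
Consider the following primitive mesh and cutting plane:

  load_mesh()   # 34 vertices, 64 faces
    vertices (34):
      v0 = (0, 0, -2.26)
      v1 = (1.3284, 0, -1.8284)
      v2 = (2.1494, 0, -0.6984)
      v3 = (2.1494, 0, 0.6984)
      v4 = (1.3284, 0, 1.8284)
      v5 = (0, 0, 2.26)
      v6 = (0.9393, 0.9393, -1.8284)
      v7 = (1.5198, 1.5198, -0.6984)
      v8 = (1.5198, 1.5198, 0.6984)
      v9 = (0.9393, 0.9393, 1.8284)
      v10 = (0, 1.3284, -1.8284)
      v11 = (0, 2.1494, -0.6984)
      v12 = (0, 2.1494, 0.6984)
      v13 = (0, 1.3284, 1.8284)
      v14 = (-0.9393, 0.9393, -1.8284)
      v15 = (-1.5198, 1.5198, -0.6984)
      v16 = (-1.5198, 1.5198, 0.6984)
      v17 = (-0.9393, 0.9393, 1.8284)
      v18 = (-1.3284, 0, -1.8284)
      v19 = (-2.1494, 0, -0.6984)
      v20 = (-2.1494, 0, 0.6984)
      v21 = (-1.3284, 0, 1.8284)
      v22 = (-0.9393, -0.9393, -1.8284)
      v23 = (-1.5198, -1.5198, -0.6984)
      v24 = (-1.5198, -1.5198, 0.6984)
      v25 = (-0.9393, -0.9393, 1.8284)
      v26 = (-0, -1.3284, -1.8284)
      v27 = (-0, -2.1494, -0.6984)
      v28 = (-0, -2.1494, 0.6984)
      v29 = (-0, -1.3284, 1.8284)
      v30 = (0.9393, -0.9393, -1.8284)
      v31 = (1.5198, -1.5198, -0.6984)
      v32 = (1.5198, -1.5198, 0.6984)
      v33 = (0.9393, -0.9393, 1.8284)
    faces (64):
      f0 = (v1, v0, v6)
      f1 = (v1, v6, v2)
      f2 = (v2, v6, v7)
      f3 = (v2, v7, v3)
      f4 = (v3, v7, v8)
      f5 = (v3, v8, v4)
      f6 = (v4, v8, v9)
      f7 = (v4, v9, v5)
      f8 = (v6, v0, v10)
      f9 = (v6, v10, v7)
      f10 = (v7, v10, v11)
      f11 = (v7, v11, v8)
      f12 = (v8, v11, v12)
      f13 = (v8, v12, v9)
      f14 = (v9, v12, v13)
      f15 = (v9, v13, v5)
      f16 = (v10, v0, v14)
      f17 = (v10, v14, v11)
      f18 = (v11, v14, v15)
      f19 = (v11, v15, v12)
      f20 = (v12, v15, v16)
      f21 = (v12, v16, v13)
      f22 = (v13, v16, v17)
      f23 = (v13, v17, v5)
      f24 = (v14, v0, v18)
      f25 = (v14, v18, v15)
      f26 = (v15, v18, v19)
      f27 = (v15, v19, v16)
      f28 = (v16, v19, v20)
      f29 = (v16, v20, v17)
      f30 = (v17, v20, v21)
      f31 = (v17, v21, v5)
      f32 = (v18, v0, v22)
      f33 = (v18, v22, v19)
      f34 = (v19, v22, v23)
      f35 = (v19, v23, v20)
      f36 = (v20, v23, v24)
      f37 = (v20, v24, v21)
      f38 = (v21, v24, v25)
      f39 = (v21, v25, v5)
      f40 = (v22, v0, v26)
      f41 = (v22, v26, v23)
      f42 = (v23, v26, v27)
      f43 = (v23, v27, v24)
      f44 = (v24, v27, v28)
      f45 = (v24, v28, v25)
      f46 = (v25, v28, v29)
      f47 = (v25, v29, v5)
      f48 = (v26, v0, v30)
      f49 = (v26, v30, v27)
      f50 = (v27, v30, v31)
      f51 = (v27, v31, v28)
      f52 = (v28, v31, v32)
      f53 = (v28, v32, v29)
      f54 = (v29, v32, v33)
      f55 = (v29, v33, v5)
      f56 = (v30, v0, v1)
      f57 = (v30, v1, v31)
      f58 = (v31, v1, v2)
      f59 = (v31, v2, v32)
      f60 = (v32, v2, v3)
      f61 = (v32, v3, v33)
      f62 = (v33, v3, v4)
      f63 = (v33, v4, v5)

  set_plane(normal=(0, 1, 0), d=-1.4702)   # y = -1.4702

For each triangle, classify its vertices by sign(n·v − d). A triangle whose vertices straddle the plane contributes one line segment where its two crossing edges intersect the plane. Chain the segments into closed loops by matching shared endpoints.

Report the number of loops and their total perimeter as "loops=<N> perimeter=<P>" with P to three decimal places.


loops=1 perimeter=10.041

Straddling triangles (18 of 64):
  (v19,v22,v23) [++-] → (-1.4702, -1.4702, -0.794951)–(-1.54035, -1.4702, -0.6984)  len=0.1193
  (v19,v23,v20) [+-+] → (-1.54035, -1.4702, -0.6984)–(-1.54035, -1.4702, -0.652814)  len=0.0456
  (v20,v23,v24) [+--] → (-1.54035, -1.4702, -0.652814)–(-1.54035, -1.4702, 0.6984)  len=1.3512
  (v20,v24,v21) [+-+] → (-1.54035, -1.4702, 0.6984)–(-1.51355, -1.4702, 0.735279)  len=0.0456
  (v21,v24,v25) [+-+] → (-1.51355, -1.4702, 0.735279)–(-1.4702, -1.4702, 0.794951)  len=0.0738
  (v22,v26,v23) [++-] → (-1.12595, -1.4702, -0.991232)–(-1.4702, -1.4702, -0.794951)  len=0.3963
  (v23,v26,v27) [-+-] → (-1.12595, -1.4702, -0.991232)–(0, -1.4702, -1.63323)  len=1.2961
  (v24,v28,v25) [--+] → (-0.527206, -1.4702, 1.33264)–(-1.4702, -1.4702, 0.794951)  len=1.0855
  (v25,v28,v29) [+-+] → (-0.527206, -1.4702, 1.33264)–(0, -1.4702, 1.63323)  len=0.6069
  (v26,v30,v27) [++-] → (0.527206, -1.4702, -1.33264)–(0, -1.4702, -1.63323)  len=0.6069
  (v27,v30,v31) [-+-] → (0.527206, -1.4702, -1.33264)–(1.4702, -1.4702, -0.794951)  len=1.0855
  (v28,v32,v29) [--+] → (1.12595, -1.4702, 0.991232)–(0, -1.4702, 1.63323)  len=1.2961
  (v29,v32,v33) [+-+] → (1.12595, -1.4702, 0.991232)–(1.4702, -1.4702, 0.794951)  len=0.3963
  (v30,v1,v31) [++-] → (1.51355, -1.4702, -0.735279)–(1.4702, -1.4702, -0.794951)  len=0.0738
  (v31,v1,v2) [-++] → (1.51355, -1.4702, -0.735279)–(1.54035, -1.4702, -0.6984)  len=0.0456
  (v31,v2,v32) [-+-] → (1.54035, -1.4702, -0.6984)–(1.54035, -1.4702, 0.652814)  len=1.3512
  (v32,v2,v3) [-++] → (1.54035, -1.4702, 0.652814)–(1.54035, -1.4702, 0.6984)  len=0.0456
  (v32,v3,v33) [-++] → (1.54035, -1.4702, 0.6984)–(1.4702, -1.4702, 0.794951)  len=0.1193

Chained into 1 loop(s):
  loop 1: 18 segments, perimeter = 10.0406
Total perimeter = 10.041
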